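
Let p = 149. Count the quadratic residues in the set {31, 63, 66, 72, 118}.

3

(31/149) = +1 → QR.
(63/149) = +1 → QR.
(66/149) = -1 → non-residue.
(72/149) = -1 → non-residue.
(118/149) = +1 → QR.
Total quadratic residues among the 5: 3.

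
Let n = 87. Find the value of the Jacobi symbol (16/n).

Pull out 2^4: since 87 ≡ 7 (mod 8), (2/87) = +1, so (2/87)^4 = +1.
Reached (1/87) = 1. Collecting the sign flips along the way, the symbol is +1.

1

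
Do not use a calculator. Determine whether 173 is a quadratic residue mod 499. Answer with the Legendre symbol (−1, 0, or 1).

Euler's criterion: (173/499) ≡ 173^249 (mod 499).
173^2 ≡ 488 (mod 499)
173^4 ≡ 121 (mod 499)
173^8 ≡ 170 (mod 499)
173^16 ≡ 457 (mod 499)
173^32 ≡ 267 (mod 499)
173^64 ≡ 431 (mod 499)
173^128 ≡ 133 (mod 499)
173^249 = 173^(128+64+32+16+8+1) ≡ 498 (mod 499).
Result is 498 ≡ −1, so (173/499) = −1.

-1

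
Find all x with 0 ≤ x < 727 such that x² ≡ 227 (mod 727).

41, 686

Since 727 ≡ 3 (mod 4), a square root of 227 is 227^((727+1)/4) = 227^182 mod 727.
Repeated squaring: 227^2≡639, 227^4≡474, 227^8≡33, 227^16≡362, 227^32≡184, 227^64≡414, 227^128≡551 (mod 727).
227^182 = 227^(128+32+16+4+2) ≡ 686 (mod 727).
Check: 686² = 470596 ≡ 227 (mod 727). The two roots are 41 and 686.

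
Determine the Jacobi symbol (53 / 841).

1

Reciprocity: 53 ≡ 1 and 841 ≡ 1 (mod 4), so (53/841) = +(841/53).
Reduce top mod 53: now compute (46/53).
Pull out 2: since 53 ≡ 5 (mod 8), (2/53) = -1.
Reciprocity: 23 ≡ 3 and 53 ≡ 1 (mod 4), so (23/53) = +(53/23).
Reduce top mod 23: now compute (7/23).
Reciprocity: 7 ≡ 3 and 23 ≡ 3 (mod 4), so (7/23) = −(23/7).
Reduce top mod 7: now compute (2/7).
Pull out 2: since 7 ≡ 7 (mod 8), (2/7) = +1.
Reached (1/7) = 1. Collecting the sign flips along the way, the symbol is +1.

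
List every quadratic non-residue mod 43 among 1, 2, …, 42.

2 3 5 7 8 12 18 19 20 22 26 27 28 29 30 32 33 34 37 39 42

Square k = 1,…,21 (k and 43−k give the same square):
1²=1, 2²=4, 3²=9, 4²=16, 5²=25, 6²=36, 7²≡6, 8²≡21, 9²≡38, 10²≡14, 11²≡35, 12²≡15, 13²≡40, 14²≡24, 15²≡10, 16²≡41, 17²≡31, 18²≡23, 19²≡17, 20²≡13, 21²≡11 (mod 43).
The residues are {1, 4, 6, 9, 10, 11, 13, 14, 15, 16, 17, 21, 23, 24, 25, 31, 35, 36, 38, 40, 41}; the non-residues are the remaining 21 nonzero classes.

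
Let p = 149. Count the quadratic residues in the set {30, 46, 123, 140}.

4

(30/149) = +1 → QR.
(46/149) = +1 → QR.
(123/149) = +1 → QR.
(140/149) = +1 → QR.
Total quadratic residues among the 4: 4.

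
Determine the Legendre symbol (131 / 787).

Reciprocity: 131 ≡ 3 and 787 ≡ 3 (mod 4), so (131/787) = −(787/131).
Reduce top mod 131: now compute (1/131).
Reached (1/131) = 1. Collecting the sign flips along the way, the symbol is -1.

-1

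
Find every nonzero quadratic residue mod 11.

1,3,4,5,9

Square k = 1,…,5 (k and 11−k give the same square):
1²=1, 2²=4, 3²=9, 4²≡5, 5²≡3 (mod 11).
So the quadratic residues mod 11 are {1, 3, 4, 5, 9}.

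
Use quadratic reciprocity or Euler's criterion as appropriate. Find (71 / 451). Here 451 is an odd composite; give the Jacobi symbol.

-1

Reciprocity: 71 ≡ 3 and 451 ≡ 3 (mod 4), so (71/451) = −(451/71).
Reduce top mod 71: now compute (25/71).
Reciprocity: 25 ≡ 1 and 71 ≡ 3 (mod 4), so (25/71) = +(71/25).
Reduce top mod 25: now compute (21/25).
Reciprocity: 21 ≡ 1 and 25 ≡ 1 (mod 4), so (21/25) = +(25/21).
Reduce top mod 21: now compute (4/21).
Pull out 2^2: since 21 ≡ 5 (mod 8), (2/21) = -1, so (2/21)^2 = +1.
Reached (1/21) = 1. Collecting the sign flips along the way, the symbol is -1.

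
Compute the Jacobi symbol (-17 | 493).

First reduce: -17 ≡ 476 (mod 493).
Pull out 2^2: since 493 ≡ 5 (mod 8), (2/493) = -1, so (2/493)^2 = +1.
Reciprocity: 119 ≡ 3 and 493 ≡ 1 (mod 4), so (119/493) = +(493/119).
Reduce top mod 119: now compute (17/119).
Reciprocity: 17 ≡ 1 and 119 ≡ 3 (mod 4), so (17/119) = +(119/17).
Reduce top mod 17: now compute (0/17).
Top reduces to 0: gcd > 1, so the symbol is 0.

0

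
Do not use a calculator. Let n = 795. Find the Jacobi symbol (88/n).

Pull out 2^3: since 795 ≡ 3 (mod 8), (2/795) = -1, so (2/795)^3 = -1.
Reciprocity: 11 ≡ 3 and 795 ≡ 3 (mod 4), so (11/795) = −(795/11).
Reduce top mod 11: now compute (3/11).
Reciprocity: 3 ≡ 3 and 11 ≡ 3 (mod 4), so (3/11) = −(11/3).
Reduce top mod 3: now compute (2/3).
Pull out 2: since 3 ≡ 3 (mod 8), (2/3) = -1.
Reached (1/3) = 1. Collecting the sign flips along the way, the symbol is +1.

1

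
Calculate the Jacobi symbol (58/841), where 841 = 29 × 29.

Pull out 2: since 841 ≡ 1 (mod 8), (2/841) = +1.
Reciprocity: 29 ≡ 1 and 841 ≡ 1 (mod 4), so (29/841) = +(841/29).
Reduce top mod 29: now compute (0/29).
Top reduces to 0: gcd > 1, so the symbol is 0.

0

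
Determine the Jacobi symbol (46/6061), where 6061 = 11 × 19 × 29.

Pull out 2: since 6061 ≡ 5 (mod 8), (2/6061) = -1.
Reciprocity: 23 ≡ 3 and 6061 ≡ 1 (mod 4), so (23/6061) = +(6061/23).
Reduce top mod 23: now compute (12/23).
Pull out 2^2: since 23 ≡ 7 (mod 8), (2/23) = +1, so (2/23)^2 = +1.
Reciprocity: 3 ≡ 3 and 23 ≡ 3 (mod 4), so (3/23) = −(23/3).
Reduce top mod 3: now compute (2/3).
Pull out 2: since 3 ≡ 3 (mod 8), (2/3) = -1.
Reached (1/3) = 1. Collecting the sign flips along the way, the symbol is -1.

-1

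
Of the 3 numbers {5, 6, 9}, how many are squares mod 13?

1

(5/13) = -1 → non-residue.
(6/13) = -1 → non-residue.
(9/13) = +1 → QR.
Total quadratic residues among the 3: 1.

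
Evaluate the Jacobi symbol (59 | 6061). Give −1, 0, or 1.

-1

Reciprocity: 59 ≡ 3 and 6061 ≡ 1 (mod 4), so (59/6061) = +(6061/59).
Reduce top mod 59: now compute (43/59).
Reciprocity: 43 ≡ 3 and 59 ≡ 3 (mod 4), so (43/59) = −(59/43).
Reduce top mod 43: now compute (16/43).
Pull out 2^4: since 43 ≡ 3 (mod 8), (2/43) = -1, so (2/43)^4 = +1.
Reached (1/43) = 1. Collecting the sign flips along the way, the symbol is -1.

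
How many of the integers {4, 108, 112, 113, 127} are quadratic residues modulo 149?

(4/149) = +1 → QR.
(108/149) = -1 → non-residue.
(112/149) = +1 → QR.
(113/149) = +1 → QR.
(127/149) = +1 → QR.
Total quadratic residues among the 5: 4.

4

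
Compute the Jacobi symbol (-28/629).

-1

First reduce: -28 ≡ 601 (mod 629).
Reciprocity: 601 ≡ 1 and 629 ≡ 1 (mod 4), so (601/629) = +(629/601).
Reduce top mod 601: now compute (28/601).
Pull out 2^2: since 601 ≡ 1 (mod 8), (2/601) = +1, so (2/601)^2 = +1.
Reciprocity: 7 ≡ 3 and 601 ≡ 1 (mod 4), so (7/601) = +(601/7).
Reduce top mod 7: now compute (6/7).
Pull out 2: since 7 ≡ 7 (mod 8), (2/7) = +1.
Reciprocity: 3 ≡ 3 and 7 ≡ 3 (mod 4), so (3/7) = −(7/3).
Reduce top mod 3: now compute (1/3).
Reached (1/3) = 1. Collecting the sign flips along the way, the symbol is -1.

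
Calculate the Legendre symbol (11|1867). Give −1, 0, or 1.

Reciprocity: 11 ≡ 3 and 1867 ≡ 3 (mod 4), so (11/1867) = −(1867/11).
Reduce top mod 11: now compute (8/11).
Pull out 2^3: since 11 ≡ 3 (mod 8), (2/11) = -1, so (2/11)^3 = -1.
Reached (1/11) = 1. Collecting the sign flips along the way, the symbol is +1.

1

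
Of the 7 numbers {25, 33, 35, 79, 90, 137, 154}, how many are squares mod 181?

5

(25/181) = +1 → QR.
(33/181) = +1 → QR.
(35/181) = -1 → non-residue.
(79/181) = +1 → QR.
(90/181) = -1 → non-residue.
(137/181) = +1 → QR.
(154/181) = +1 → QR.
Total quadratic residues among the 7: 5.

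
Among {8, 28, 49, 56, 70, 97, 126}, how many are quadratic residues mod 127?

(8/127) = +1 → QR.
(28/127) = -1 → non-residue.
(49/127) = +1 → QR.
(56/127) = -1 → non-residue.
(70/127) = +1 → QR.
(97/127) = -1 → non-residue.
(126/127) = -1 → non-residue.
Total quadratic residues among the 7: 3.

3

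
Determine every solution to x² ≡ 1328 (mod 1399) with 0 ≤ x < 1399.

Since 1399 ≡ 3 (mod 4), a square root of 1328 is 1328^((1399+1)/4) = 1328^350 mod 1399.
Repeated squaring: 1328^2≡844, 1328^4≡245, 1328^8≡1267, 1328^16≡636, 1328^32≡185, 1328^64≡649, 1328^128≡102, 1328^256≡611 (mod 1399).
1328^350 = 1328^(256+64+16+8+4+2) ≡ 259 (mod 1399).
Check: 259² = 67081 ≡ 1328 (mod 1399). The two roots are 259 and 1140.

259, 1140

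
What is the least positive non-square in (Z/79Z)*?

(2/79) = +1, so 2 is a residue.
(3/79) = −1, so 3 is the smallest positive non-residue mod 79.

3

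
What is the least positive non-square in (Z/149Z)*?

(2/149) = −1, so 2 is the smallest positive non-residue mod 149.

2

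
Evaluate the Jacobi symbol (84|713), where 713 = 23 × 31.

Pull out 2^2: since 713 ≡ 1 (mod 8), (2/713) = +1, so (2/713)^2 = +1.
Reciprocity: 21 ≡ 1 and 713 ≡ 1 (mod 4), so (21/713) = +(713/21).
Reduce top mod 21: now compute (20/21).
Pull out 2^2: since 21 ≡ 5 (mod 8), (2/21) = -1, so (2/21)^2 = +1.
Reciprocity: 5 ≡ 1 and 21 ≡ 1 (mod 4), so (5/21) = +(21/5).
Reduce top mod 5: now compute (1/5).
Reached (1/5) = 1. Collecting the sign flips along the way, the symbol is +1.

1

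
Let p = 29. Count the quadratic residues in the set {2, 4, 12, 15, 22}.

(2/29) = -1 → non-residue.
(4/29) = +1 → QR.
(12/29) = -1 → non-residue.
(15/29) = -1 → non-residue.
(22/29) = +1 → QR.
Total quadratic residues among the 5: 2.

2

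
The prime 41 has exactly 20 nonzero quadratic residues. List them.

Square k = 1,…,20 (k and 41−k give the same square):
1²=1, 2²=4, 3²=9, 4²=16, 5²=25, 6²=36, 7²≡8, 8²≡23, 9²≡40, 10²≡18, 11²≡39, 12²≡21, 13²≡5, 14²≡32, 15²≡20, 16²≡10, 17²≡2, 18²≡37, 19²≡33, 20²≡31 (mod 41).
So the quadratic residues mod 41 are {1, 2, 4, 5, 8, 9, 10, 16, 18, 20, 21, 23, 25, 31, 32, 33, 36, 37, 39, 40}.

1, 2, 4, 5, 8, 9, 10, 16, 18, 20, 21, 23, 25, 31, 32, 33, 36, 37, 39, 40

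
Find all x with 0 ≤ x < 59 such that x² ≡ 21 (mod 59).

27, 32

Since 59 ≡ 3 (mod 4), a square root of 21 is 21^((59+1)/4) = 21^15 mod 59.
Repeated squaring: 21^2≡28, 21^4≡17, 21^8≡53 (mod 59).
21^15 = 21^(8+4+2+1) ≡ 27 (mod 59).
Check: 27² = 729 ≡ 21 (mod 59). The two roots are 27 and 32.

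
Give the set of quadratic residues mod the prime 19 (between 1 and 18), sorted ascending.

1 4 5 6 7 9 11 16 17

Square k = 1,…,9 (k and 19−k give the same square):
1²=1, 2²=4, 3²=9, 4²=16, 5²≡6, 6²≡17, 7²≡11, 8²≡7, 9²≡5 (mod 19).
So the quadratic residues mod 19 are {1, 4, 5, 6, 7, 9, 11, 16, 17}.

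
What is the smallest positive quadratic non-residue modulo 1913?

(2/1913) = +1, so 2 is a residue.
(3/1913) = −1, so 3 is the smallest positive non-residue mod 1913.

3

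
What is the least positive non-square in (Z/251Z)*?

2

(2/251) = −1, so 2 is the smallest positive non-residue mod 251.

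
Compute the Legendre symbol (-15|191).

-1

First reduce: -15 ≡ 176 (mod 191).
Pull out 2^4: since 191 ≡ 7 (mod 8), (2/191) = +1, so (2/191)^4 = +1.
Reciprocity: 11 ≡ 3 and 191 ≡ 3 (mod 4), so (11/191) = −(191/11).
Reduce top mod 11: now compute (4/11).
Pull out 2^2: since 11 ≡ 3 (mod 8), (2/11) = -1, so (2/11)^2 = +1.
Reached (1/11) = 1. Collecting the sign flips along the way, the symbol is -1.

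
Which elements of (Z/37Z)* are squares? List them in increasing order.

Square k = 1,…,18 (k and 37−k give the same square):
1²=1, 2²=4, 3²=9, 4²=16, 5²=25, 6²=36, 7²≡12, 8²≡27, 9²≡7, 10²≡26, 11²≡10, 12²≡33, 13²≡21, 14²≡11, 15²≡3, 16²≡34, 17²≡30, 18²≡28 (mod 37).
So the quadratic residues mod 37 are {1, 3, 4, 7, 9, 10, 11, 12, 16, 21, 25, 26, 27, 28, 30, 33, 34, 36}.

1, 3, 4, 7, 9, 10, 11, 12, 16, 21, 25, 26, 27, 28, 30, 33, 34, 36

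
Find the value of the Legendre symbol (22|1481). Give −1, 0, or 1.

-1

Pull out 2: since 1481 ≡ 1 (mod 8), (2/1481) = +1.
Reciprocity: 11 ≡ 3 and 1481 ≡ 1 (mod 4), so (11/1481) = +(1481/11).
Reduce top mod 11: now compute (7/11).
Reciprocity: 7 ≡ 3 and 11 ≡ 3 (mod 4), so (7/11) = −(11/7).
Reduce top mod 7: now compute (4/7).
Pull out 2^2: since 7 ≡ 7 (mod 8), (2/7) = +1, so (2/7)^2 = +1.
Reached (1/7) = 1. Collecting the sign flips along the way, the symbol is -1.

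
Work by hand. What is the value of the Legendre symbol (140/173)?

Euler's criterion: (140/173) ≡ 140^86 (mod 173).
140^2 ≡ 51 (mod 173)
140^4 ≡ 6 (mod 173)
140^8 ≡ 36 (mod 173)
140^16 ≡ 85 (mod 173)
140^32 ≡ 132 (mod 173)
140^64 ≡ 124 (mod 173)
140^86 = 140^(64+16+4+2) ≡ 1 (mod 173).
Result is 1, so (140/173) = 1.

1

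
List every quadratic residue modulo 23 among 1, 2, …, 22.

Square k = 1,…,11 (k and 23−k give the same square):
1²=1, 2²=4, 3²=9, 4²=16, 5²≡2, 6²≡13, 7²≡3, 8²≡18, 9²≡12, 10²≡8, 11²≡6 (mod 23).
So the quadratic residues mod 23 are {1, 2, 3, 4, 6, 8, 9, 12, 13, 16, 18}.

1,2,3,4,6,8,9,12,13,16,18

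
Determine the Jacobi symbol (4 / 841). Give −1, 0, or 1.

1

Pull out 2^2: since 841 ≡ 1 (mod 8), (2/841) = +1, so (2/841)^2 = +1.
Reached (1/841) = 1. Collecting the sign flips along the way, the symbol is +1.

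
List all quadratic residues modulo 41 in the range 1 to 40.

Square k = 1,…,20 (k and 41−k give the same square):
1²=1, 2²=4, 3²=9, 4²=16, 5²=25, 6²=36, 7²≡8, 8²≡23, 9²≡40, 10²≡18, 11²≡39, 12²≡21, 13²≡5, 14²≡32, 15²≡20, 16²≡10, 17²≡2, 18²≡37, 19²≡33, 20²≡31 (mod 41).
So the quadratic residues mod 41 are {1, 2, 4, 5, 8, 9, 10, 16, 18, 20, 21, 23, 25, 31, 32, 33, 36, 37, 39, 40}.

1, 2, 4, 5, 8, 9, 10, 16, 18, 20, 21, 23, 25, 31, 32, 33, 36, 37, 39, 40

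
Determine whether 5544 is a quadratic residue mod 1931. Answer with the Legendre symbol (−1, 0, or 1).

-1

First reduce: 5544 ≡ 1682 (mod 1931).
Pull out 2: since 1931 ≡ 3 (mod 8), (2/1931) = -1.
Reciprocity: 841 ≡ 1 and 1931 ≡ 3 (mod 4), so (841/1931) = +(1931/841).
Reduce top mod 841: now compute (249/841).
Reciprocity: 249 ≡ 1 and 841 ≡ 1 (mod 4), so (249/841) = +(841/249).
Reduce top mod 249: now compute (94/249).
Pull out 2: since 249 ≡ 1 (mod 8), (2/249) = +1.
Reciprocity: 47 ≡ 3 and 249 ≡ 1 (mod 4), so (47/249) = +(249/47).
Reduce top mod 47: now compute (14/47).
Pull out 2: since 47 ≡ 7 (mod 8), (2/47) = +1.
Reciprocity: 7 ≡ 3 and 47 ≡ 3 (mod 4), so (7/47) = −(47/7).
Reduce top mod 7: now compute (5/7).
Reciprocity: 5 ≡ 1 and 7 ≡ 3 (mod 4), so (5/7) = +(7/5).
Reduce top mod 5: now compute (2/5).
Pull out 2: since 5 ≡ 5 (mod 8), (2/5) = -1.
Reached (1/5) = 1. Collecting the sign flips along the way, the symbol is -1.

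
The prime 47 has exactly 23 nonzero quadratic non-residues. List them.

Square k = 1,…,23 (k and 47−k give the same square):
1²=1, 2²=4, 3²=9, 4²=16, 5²=25, 6²=36, 7²≡2, 8²≡17, 9²≡34, 10²≡6, 11²≡27, 12²≡3, 13²≡28, 14²≡8, 15²≡37, 16²≡21, 17²≡7, 18²≡42, 19²≡32, 20²≡24, 21²≡18, 22²≡14, 23²≡12 (mod 47).
The residues are {1, 2, 3, 4, 6, 7, 8, 9, 12, 14, 16, 17, 18, 21, 24, 25, 27, 28, 32, 34, 36, 37, 42}; the non-residues are the remaining 23 nonzero classes.

5, 10, 11, 13, 15, 19, 20, 22, 23, 26, 29, 30, 31, 33, 35, 38, 39, 40, 41, 43, 44, 45, 46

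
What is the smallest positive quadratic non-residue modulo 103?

(2/103) = +1, so 2 is a residue.
(3/103) = −1, so 3 is the smallest positive non-residue mod 103.

3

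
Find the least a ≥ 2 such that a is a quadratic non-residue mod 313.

5

(2/313) = +1, so 2 is a residue.
(3/313) = +1, so 3 is a residue.
(4/313) = +1, so 4 is a residue.
(5/313) = −1, so 5 is the smallest positive non-residue mod 313.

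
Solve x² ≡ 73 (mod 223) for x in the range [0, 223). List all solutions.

Since 223 ≡ 3 (mod 4), a square root of 73 is 73^((223+1)/4) = 73^56 mod 223.
Repeated squaring: 73^2≡200, 73^4≡83, 73^8≡199, 73^16≡130, 73^32≡175 (mod 223).
73^56 = 73^(32+16+8) ≡ 127 (mod 223).
Check: 127² = 16129 ≡ 73 (mod 223). The two roots are 96 and 127.

96, 127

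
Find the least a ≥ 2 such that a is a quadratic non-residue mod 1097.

3

(2/1097) = +1, so 2 is a residue.
(3/1097) = −1, so 3 is the smallest positive non-residue mod 1097.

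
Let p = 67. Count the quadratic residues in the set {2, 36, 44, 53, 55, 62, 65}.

4

(2/67) = -1 → non-residue.
(36/67) = +1 → QR.
(44/67) = -1 → non-residue.
(53/67) = -1 → non-residue.
(55/67) = +1 → QR.
(62/67) = +1 → QR.
(65/67) = +1 → QR.
Total quadratic residues among the 7: 4.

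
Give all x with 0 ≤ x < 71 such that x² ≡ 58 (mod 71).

Since 71 ≡ 3 (mod 4), a square root of 58 is 58^((71+1)/4) = 58^18 mod 71.
Repeated squaring: 58^2≡27, 58^4≡19, 58^8≡6, 58^16≡36 (mod 71).
58^18 = 58^(16+2) ≡ 49 (mod 71).
Check: 49² = 2401 ≡ 58 (mod 71). The two roots are 22 and 49.

22, 49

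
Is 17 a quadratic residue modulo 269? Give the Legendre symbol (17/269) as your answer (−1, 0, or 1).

-1

Reciprocity: 17 ≡ 1 and 269 ≡ 1 (mod 4), so (17/269) = +(269/17).
Reduce top mod 17: now compute (14/17).
Pull out 2: since 17 ≡ 1 (mod 8), (2/17) = +1.
Reciprocity: 7 ≡ 3 and 17 ≡ 1 (mod 4), so (7/17) = +(17/7).
Reduce top mod 7: now compute (3/7).
Reciprocity: 3 ≡ 3 and 7 ≡ 3 (mod 4), so (3/7) = −(7/3).
Reduce top mod 3: now compute (1/3).
Reached (1/3) = 1. Collecting the sign flips along the way, the symbol is -1.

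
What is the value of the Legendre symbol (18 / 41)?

Euler's criterion: (18/41) ≡ 18^20 (mod 41).
18^2 ≡ 37 (mod 41)
18^4 ≡ 16 (mod 41)
18^8 ≡ 10 (mod 41)
18^16 ≡ 18 (mod 41)
18^20 = 18^(16+4) ≡ 1 (mod 41).
Result is 1, so (18/41) = 1.

1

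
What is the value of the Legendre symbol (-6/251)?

First reduce: -6 ≡ 245 (mod 251).
Reciprocity: 245 ≡ 1 and 251 ≡ 3 (mod 4), so (245/251) = +(251/245).
Reduce top mod 245: now compute (6/245).
Pull out 2: since 245 ≡ 5 (mod 8), (2/245) = -1.
Reciprocity: 3 ≡ 3 and 245 ≡ 1 (mod 4), so (3/245) = +(245/3).
Reduce top mod 3: now compute (2/3).
Pull out 2: since 3 ≡ 3 (mod 8), (2/3) = -1.
Reached (1/3) = 1. Collecting the sign flips along the way, the symbol is +1.

1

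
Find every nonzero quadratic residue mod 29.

1 4 5 6 7 9 13 16 20 22 23 24 25 28

Square k = 1,…,14 (k and 29−k give the same square):
1²=1, 2²=4, 3²=9, 4²=16, 5²=25, 6²≡7, 7²≡20, 8²≡6, 9²≡23, 10²≡13, 11²≡5, 12²≡28, 13²≡24, 14²≡22 (mod 29).
So the quadratic residues mod 29 are {1, 4, 5, 6, 7, 9, 13, 16, 20, 22, 23, 24, 25, 28}.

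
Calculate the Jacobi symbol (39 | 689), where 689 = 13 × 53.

Reciprocity: 39 ≡ 3 and 689 ≡ 1 (mod 4), so (39/689) = +(689/39).
Reduce top mod 39: now compute (26/39).
Pull out 2: since 39 ≡ 7 (mod 8), (2/39) = +1.
Reciprocity: 13 ≡ 1 and 39 ≡ 3 (mod 4), so (13/39) = +(39/13).
Reduce top mod 13: now compute (0/13).
Top reduces to 0: gcd > 1, so the symbol is 0.

0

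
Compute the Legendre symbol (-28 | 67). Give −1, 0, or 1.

1

Euler's criterion: (-28/67) ≡ 39^33 (mod 67).
39^2 ≡ 47 (mod 67)
39^4 ≡ 65 (mod 67)
39^8 ≡ 4 (mod 67)
39^16 ≡ 16 (mod 67)
39^32 ≡ 55 (mod 67)
39^33 = 39^(32+1) ≡ 1 (mod 67).
Result is 1, so (-28/67) = 1.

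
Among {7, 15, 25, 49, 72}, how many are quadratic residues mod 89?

(7/89) = -1 → non-residue.
(15/89) = -1 → non-residue.
(25/89) = +1 → QR.
(49/89) = +1 → QR.
(72/89) = +1 → QR.
Total quadratic residues among the 5: 3.

3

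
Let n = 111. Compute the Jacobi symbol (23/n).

1

Reciprocity: 23 ≡ 3 and 111 ≡ 3 (mod 4), so (23/111) = −(111/23).
Reduce top mod 23: now compute (19/23).
Reciprocity: 19 ≡ 3 and 23 ≡ 3 (mod 4), so (19/23) = −(23/19).
Reduce top mod 19: now compute (4/19).
Pull out 2^2: since 19 ≡ 3 (mod 8), (2/19) = -1, so (2/19)^2 = +1.
Reached (1/19) = 1. Collecting the sign flips along the way, the symbol is +1.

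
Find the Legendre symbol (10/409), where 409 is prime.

Pull out 2: since 409 ≡ 1 (mod 8), (2/409) = +1.
Reciprocity: 5 ≡ 1 and 409 ≡ 1 (mod 4), so (5/409) = +(409/5).
Reduce top mod 5: now compute (4/5).
Pull out 2^2: since 5 ≡ 5 (mod 8), (2/5) = -1, so (2/5)^2 = +1.
Reached (1/5) = 1. Collecting the sign flips along the way, the symbol is +1.

1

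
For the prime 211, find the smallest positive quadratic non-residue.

(2/211) = −1, so 2 is the smallest positive non-residue mod 211.

2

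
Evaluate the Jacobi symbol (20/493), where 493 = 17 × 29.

-1

Pull out 2^2: since 493 ≡ 5 (mod 8), (2/493) = -1, so (2/493)^2 = +1.
Reciprocity: 5 ≡ 1 and 493 ≡ 1 (mod 4), so (5/493) = +(493/5).
Reduce top mod 5: now compute (3/5).
Reciprocity: 3 ≡ 3 and 5 ≡ 1 (mod 4), so (3/5) = +(5/3).
Reduce top mod 3: now compute (2/3).
Pull out 2: since 3 ≡ 3 (mod 8), (2/3) = -1.
Reached (1/3) = 1. Collecting the sign flips along the way, the symbol is -1.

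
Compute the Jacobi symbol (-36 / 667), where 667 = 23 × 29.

First reduce: -36 ≡ 631 (mod 667).
Reciprocity: 631 ≡ 3 and 667 ≡ 3 (mod 4), so (631/667) = −(667/631).
Reduce top mod 631: now compute (36/631).
Pull out 2^2: since 631 ≡ 7 (mod 8), (2/631) = +1, so (2/631)^2 = +1.
Reciprocity: 9 ≡ 1 and 631 ≡ 3 (mod 4), so (9/631) = +(631/9).
Reduce top mod 9: now compute (1/9).
Reached (1/9) = 1. Collecting the sign flips along the way, the symbol is -1.

-1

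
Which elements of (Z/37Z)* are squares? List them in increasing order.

Square k = 1,…,18 (k and 37−k give the same square):
1²=1, 2²=4, 3²=9, 4²=16, 5²=25, 6²=36, 7²≡12, 8²≡27, 9²≡7, 10²≡26, 11²≡10, 12²≡33, 13²≡21, 14²≡11, 15²≡3, 16²≡34, 17²≡30, 18²≡28 (mod 37).
So the quadratic residues mod 37 are {1, 3, 4, 7, 9, 10, 11, 12, 16, 21, 25, 26, 27, 28, 30, 33, 34, 36}.

1 3 4 7 9 10 11 12 16 21 25 26 27 28 30 33 34 36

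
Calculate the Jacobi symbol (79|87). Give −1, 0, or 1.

-1

Reciprocity: 79 ≡ 3 and 87 ≡ 3 (mod 4), so (79/87) = −(87/79).
Reduce top mod 79: now compute (8/79).
Pull out 2^3: since 79 ≡ 7 (mod 8), (2/79) = +1, so (2/79)^3 = +1.
Reached (1/79) = 1. Collecting the sign flips along the way, the symbol is -1.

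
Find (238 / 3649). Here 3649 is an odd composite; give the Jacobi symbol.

Pull out 2: since 3649 ≡ 1 (mod 8), (2/3649) = +1.
Reciprocity: 119 ≡ 3 and 3649 ≡ 1 (mod 4), so (119/3649) = +(3649/119).
Reduce top mod 119: now compute (79/119).
Reciprocity: 79 ≡ 3 and 119 ≡ 3 (mod 4), so (79/119) = −(119/79).
Reduce top mod 79: now compute (40/79).
Pull out 2^3: since 79 ≡ 7 (mod 8), (2/79) = +1, so (2/79)^3 = +1.
Reciprocity: 5 ≡ 1 and 79 ≡ 3 (mod 4), so (5/79) = +(79/5).
Reduce top mod 5: now compute (4/5).
Pull out 2^2: since 5 ≡ 5 (mod 8), (2/5) = -1, so (2/5)^2 = +1.
Reached (1/5) = 1. Collecting the sign flips along the way, the symbol is -1.

-1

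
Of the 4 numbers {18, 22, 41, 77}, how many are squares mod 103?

(18/103) = +1 → QR.
(22/103) = -1 → non-residue.
(41/103) = +1 → QR.
(77/103) = -1 → non-residue.
Total quadratic residues among the 4: 2.

2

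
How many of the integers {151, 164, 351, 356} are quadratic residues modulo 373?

(151/373) = -1 → non-residue.
(164/373) = +1 → QR.
(351/373) = +1 → QR.
(356/373) = +1 → QR.
Total quadratic residues among the 4: 3.

3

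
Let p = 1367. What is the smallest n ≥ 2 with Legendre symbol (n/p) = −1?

(2/1367) = +1, so 2 is a residue.
(3/1367) = +1, so 3 is a residue.
(4/1367) = +1, so 4 is a residue.
(5/1367) = −1, so 5 is the smallest positive non-residue mod 1367.

5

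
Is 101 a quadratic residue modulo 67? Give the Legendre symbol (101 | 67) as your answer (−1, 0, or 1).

Euler's criterion: (101/67) ≡ 34^33 (mod 67).
34^2 ≡ 17 (mod 67)
34^4 ≡ 21 (mod 67)
34^8 ≡ 39 (mod 67)
34^16 ≡ 47 (mod 67)
34^32 ≡ 65 (mod 67)
34^33 = 34^(32+1) ≡ 66 (mod 67).
Result is 66 ≡ −1, so (101/67) = −1.

-1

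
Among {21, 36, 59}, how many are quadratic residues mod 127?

2

(21/127) = +1 → QR.
(36/127) = +1 → QR.
(59/127) = -1 → non-residue.
Total quadratic residues among the 3: 2.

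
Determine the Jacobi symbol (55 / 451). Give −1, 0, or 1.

Reciprocity: 55 ≡ 3 and 451 ≡ 3 (mod 4), so (55/451) = −(451/55).
Reduce top mod 55: now compute (11/55).
Reciprocity: 11 ≡ 3 and 55 ≡ 3 (mod 4), so (11/55) = −(55/11).
Reduce top mod 11: now compute (0/11).
Top reduces to 0: gcd > 1, so the symbol is 0.

0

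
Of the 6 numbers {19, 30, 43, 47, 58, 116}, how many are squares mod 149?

4

(19/149) = +1 → QR.
(30/149) = +1 → QR.
(43/149) = -1 → non-residue.
(47/149) = +1 → QR.
(58/149) = -1 → non-residue.
(116/149) = +1 → QR.
Total quadratic residues among the 6: 4.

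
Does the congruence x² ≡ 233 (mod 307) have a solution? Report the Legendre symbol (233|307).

Euler's criterion: (233/307) ≡ 233^153 (mod 307).
233^2 ≡ 257 (mod 307)
233^4 ≡ 44 (mod 307)
233^8 ≡ 94 (mod 307)
233^16 ≡ 240 (mod 307)
233^32 ≡ 191 (mod 307)
233^64 ≡ 255 (mod 307)
233^128 ≡ 248 (mod 307)
233^153 = 233^(128+16+8+1) ≡ 1 (mod 307).
Result is 1, so (233/307) = 1.

1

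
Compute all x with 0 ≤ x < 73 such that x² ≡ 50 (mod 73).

14, 59

73 ≡ 1 (mod 4), so we find a root by search.
Trying successive values, 14² = 196 ≡ 50 (mod 73). The other root is 73 − 14 = 59.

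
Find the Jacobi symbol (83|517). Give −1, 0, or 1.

-1

Reciprocity: 83 ≡ 3 and 517 ≡ 1 (mod 4), so (83/517) = +(517/83).
Reduce top mod 83: now compute (19/83).
Reciprocity: 19 ≡ 3 and 83 ≡ 3 (mod 4), so (19/83) = −(83/19).
Reduce top mod 19: now compute (7/19).
Reciprocity: 7 ≡ 3 and 19 ≡ 3 (mod 4), so (7/19) = −(19/7).
Reduce top mod 7: now compute (5/7).
Reciprocity: 5 ≡ 1 and 7 ≡ 3 (mod 4), so (5/7) = +(7/5).
Reduce top mod 5: now compute (2/5).
Pull out 2: since 5 ≡ 5 (mod 8), (2/5) = -1.
Reached (1/5) = 1. Collecting the sign flips along the way, the symbol is -1.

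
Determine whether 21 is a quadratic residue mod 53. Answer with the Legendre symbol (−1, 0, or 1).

Reciprocity: 21 ≡ 1 and 53 ≡ 1 (mod 4), so (21/53) = +(53/21).
Reduce top mod 21: now compute (11/21).
Reciprocity: 11 ≡ 3 and 21 ≡ 1 (mod 4), so (11/21) = +(21/11).
Reduce top mod 11: now compute (10/11).
Pull out 2: since 11 ≡ 3 (mod 8), (2/11) = -1.
Reciprocity: 5 ≡ 1 and 11 ≡ 3 (mod 4), so (5/11) = +(11/5).
Reduce top mod 5: now compute (1/5).
Reached (1/5) = 1. Collecting the sign flips along the way, the symbol is -1.

-1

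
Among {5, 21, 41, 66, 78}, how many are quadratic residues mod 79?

2

(5/79) = +1 → QR.
(21/79) = +1 → QR.
(41/79) = -1 → non-residue.
(66/79) = -1 → non-residue.
(78/79) = -1 → non-residue.
Total quadratic residues among the 5: 2.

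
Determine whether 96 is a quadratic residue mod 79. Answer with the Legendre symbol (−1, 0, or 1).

Euler's criterion: (96/79) ≡ 17^39 (mod 79).
17^2 ≡ 52 (mod 79)
17^4 ≡ 18 (mod 79)
17^8 ≡ 8 (mod 79)
17^16 ≡ 64 (mod 79)
17^32 ≡ 67 (mod 79)
17^39 = 17^(32+4+2+1) ≡ 78 (mod 79).
Result is 78 ≡ −1, so (96/79) = −1.

-1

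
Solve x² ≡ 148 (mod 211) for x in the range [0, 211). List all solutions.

Since 211 ≡ 3 (mod 4), a square root of 148 is 148^((211+1)/4) = 148^53 mod 211.
Repeated squaring: 148^2≡171, 148^4≡123, 148^8≡148, 148^16≡171, 148^32≡123 (mod 211).
148^53 = 148^(32+16+4+1) ≡ 123 (mod 211).
Check: 123² = 15129 ≡ 148 (mod 211). The two roots are 88 and 123.

88, 123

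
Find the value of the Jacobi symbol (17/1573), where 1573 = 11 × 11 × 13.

1

Reciprocity: 17 ≡ 1 and 1573 ≡ 1 (mod 4), so (17/1573) = +(1573/17).
Reduce top mod 17: now compute (9/17).
Reciprocity: 9 ≡ 1 and 17 ≡ 1 (mod 4), so (9/17) = +(17/9).
Reduce top mod 9: now compute (8/9).
Pull out 2^3: since 9 ≡ 1 (mod 8), (2/9) = +1, so (2/9)^3 = +1.
Reached (1/9) = 1. Collecting the sign flips along the way, the symbol is +1.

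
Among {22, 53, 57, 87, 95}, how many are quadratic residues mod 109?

2

(22/109) = +1 → QR.
(53/109) = -1 → non-residue.
(57/109) = -1 → non-residue.
(87/109) = +1 → QR.
(95/109) = -1 → non-residue.
Total quadratic residues among the 5: 2.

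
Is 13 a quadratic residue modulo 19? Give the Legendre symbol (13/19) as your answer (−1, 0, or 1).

Reciprocity: 13 ≡ 1 and 19 ≡ 3 (mod 4), so (13/19) = +(19/13).
Reduce top mod 13: now compute (6/13).
Pull out 2: since 13 ≡ 5 (mod 8), (2/13) = -1.
Reciprocity: 3 ≡ 3 and 13 ≡ 1 (mod 4), so (3/13) = +(13/3).
Reduce top mod 3: now compute (1/3).
Reached (1/3) = 1. Collecting the sign flips along the way, the symbol is -1.

-1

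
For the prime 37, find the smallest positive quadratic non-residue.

(2/37) = −1, so 2 is the smallest positive non-residue mod 37.

2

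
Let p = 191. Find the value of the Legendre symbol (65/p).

1

Reciprocity: 65 ≡ 1 and 191 ≡ 3 (mod 4), so (65/191) = +(191/65).
Reduce top mod 65: now compute (61/65).
Reciprocity: 61 ≡ 1 and 65 ≡ 1 (mod 4), so (61/65) = +(65/61).
Reduce top mod 61: now compute (4/61).
Pull out 2^2: since 61 ≡ 5 (mod 8), (2/61) = -1, so (2/61)^2 = +1.
Reached (1/61) = 1. Collecting the sign flips along the way, the symbol is +1.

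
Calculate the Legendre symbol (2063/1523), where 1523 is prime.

First reduce: 2063 ≡ 540 (mod 1523).
Pull out 2^2: since 1523 ≡ 3 (mod 8), (2/1523) = -1, so (2/1523)^2 = +1.
Reciprocity: 135 ≡ 3 and 1523 ≡ 3 (mod 4), so (135/1523) = −(1523/135).
Reduce top mod 135: now compute (38/135).
Pull out 2: since 135 ≡ 7 (mod 8), (2/135) = +1.
Reciprocity: 19 ≡ 3 and 135 ≡ 3 (mod 4), so (19/135) = −(135/19).
Reduce top mod 19: now compute (2/19).
Pull out 2: since 19 ≡ 3 (mod 8), (2/19) = -1.
Reached (1/19) = 1. Collecting the sign flips along the way, the symbol is -1.

-1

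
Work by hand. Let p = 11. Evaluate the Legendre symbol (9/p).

Reciprocity: 9 ≡ 1 and 11 ≡ 3 (mod 4), so (9/11) = +(11/9).
Reduce top mod 9: now compute (2/9).
Pull out 2: since 9 ≡ 1 (mod 8), (2/9) = +1.
Reached (1/9) = 1. Collecting the sign flips along the way, the symbol is +1.

1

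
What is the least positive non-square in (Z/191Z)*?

7

(2/191) = +1, so 2 is a residue.
(3/191) = +1, so 3 is a residue.
(4/191) = +1, so 4 is a residue.
(5/191) = +1, so 5 is a residue.
(6/191) = +1, so 6 is a residue.
(7/191) = −1, so 7 is the smallest positive non-residue mod 191.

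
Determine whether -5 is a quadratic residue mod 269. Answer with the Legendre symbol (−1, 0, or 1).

1

Euler's criterion: (-5/269) ≡ 264^134 (mod 269).
264^2 ≡ 25 (mod 269)
264^4 ≡ 87 (mod 269)
264^8 ≡ 37 (mod 269)
264^16 ≡ 24 (mod 269)
264^32 ≡ 38 (mod 269)
264^64 ≡ 99 (mod 269)
264^128 ≡ 117 (mod 269)
264^134 = 264^(128+4+2) ≡ 1 (mod 269).
Result is 1, so (-5/269) = 1.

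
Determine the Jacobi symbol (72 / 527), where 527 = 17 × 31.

1

Pull out 2^3: since 527 ≡ 7 (mod 8), (2/527) = +1, so (2/527)^3 = +1.
Reciprocity: 9 ≡ 1 and 527 ≡ 3 (mod 4), so (9/527) = +(527/9).
Reduce top mod 9: now compute (5/9).
Reciprocity: 5 ≡ 1 and 9 ≡ 1 (mod 4), so (5/9) = +(9/5).
Reduce top mod 5: now compute (4/5).
Pull out 2^2: since 5 ≡ 5 (mod 8), (2/5) = -1, so (2/5)^2 = +1.
Reached (1/5) = 1. Collecting the sign flips along the way, the symbol is +1.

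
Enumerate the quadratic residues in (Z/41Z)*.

Square k = 1,…,20 (k and 41−k give the same square):
1²=1, 2²=4, 3²=9, 4²=16, 5²=25, 6²=36, 7²≡8, 8²≡23, 9²≡40, 10²≡18, 11²≡39, 12²≡21, 13²≡5, 14²≡32, 15²≡20, 16²≡10, 17²≡2, 18²≡37, 19²≡33, 20²≡31 (mod 41).
So the quadratic residues mod 41 are {1, 2, 4, 5, 8, 9, 10, 16, 18, 20, 21, 23, 25, 31, 32, 33, 36, 37, 39, 40}.

1 2 4 5 8 9 10 16 18 20 21 23 25 31 32 33 36 37 39 40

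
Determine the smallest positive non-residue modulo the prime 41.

(2/41) = +1, so 2 is a residue.
(3/41) = −1, so 3 is the smallest positive non-residue mod 41.

3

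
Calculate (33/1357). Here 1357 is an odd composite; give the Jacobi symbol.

1

Reciprocity: 33 ≡ 1 and 1357 ≡ 1 (mod 4), so (33/1357) = +(1357/33).
Reduce top mod 33: now compute (4/33).
Pull out 2^2: since 33 ≡ 1 (mod 8), (2/33) = +1, so (2/33)^2 = +1.
Reached (1/33) = 1. Collecting the sign flips along the way, the symbol is +1.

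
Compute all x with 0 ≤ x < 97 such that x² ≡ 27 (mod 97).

30, 67

97 ≡ 1 (mod 4), so we find a root by search.
Trying successive values, 30² = 900 ≡ 27 (mod 97). The other root is 97 − 30 = 67.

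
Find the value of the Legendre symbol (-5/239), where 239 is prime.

Euler's criterion: (-5/239) ≡ 234^119 (mod 239).
234^2 ≡ 25 (mod 239)
234^4 ≡ 147 (mod 239)
234^8 ≡ 99 (mod 239)
234^16 ≡ 2 (mod 239)
234^32 ≡ 4 (mod 239)
234^64 ≡ 16 (mod 239)
234^119 = 234^(64+32+16+4+2+1) ≡ 238 (mod 239).
Result is 238 ≡ −1, so (-5/239) = −1.

-1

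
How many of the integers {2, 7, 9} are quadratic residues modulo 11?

(2/11) = -1 → non-residue.
(7/11) = -1 → non-residue.
(9/11) = +1 → QR.
Total quadratic residues among the 3: 1.

1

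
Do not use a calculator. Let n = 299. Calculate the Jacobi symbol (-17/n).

First reduce: -17 ≡ 282 (mod 299).
Pull out 2: since 299 ≡ 3 (mod 8), (2/299) = -1.
Reciprocity: 141 ≡ 1 and 299 ≡ 3 (mod 4), so (141/299) = +(299/141).
Reduce top mod 141: now compute (17/141).
Reciprocity: 17 ≡ 1 and 141 ≡ 1 (mod 4), so (17/141) = +(141/17).
Reduce top mod 17: now compute (5/17).
Reciprocity: 5 ≡ 1 and 17 ≡ 1 (mod 4), so (5/17) = +(17/5).
Reduce top mod 5: now compute (2/5).
Pull out 2: since 5 ≡ 5 (mod 8), (2/5) = -1.
Reached (1/5) = 1. Collecting the sign flips along the way, the symbol is +1.

1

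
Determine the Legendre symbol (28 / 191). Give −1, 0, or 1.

-1

Euler's criterion: (28/191) ≡ 28^95 (mod 191).
28^2 ≡ 20 (mod 191)
28^4 ≡ 18 (mod 191)
28^8 ≡ 133 (mod 191)
28^16 ≡ 117 (mod 191)
28^32 ≡ 128 (mod 191)
28^64 ≡ 149 (mod 191)
28^95 = 28^(64+16+8+4+2+1) ≡ 190 (mod 191).
Result is 190 ≡ −1, so (28/191) = −1.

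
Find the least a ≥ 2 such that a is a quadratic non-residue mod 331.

2

(2/331) = −1, so 2 is the smallest positive non-residue mod 331.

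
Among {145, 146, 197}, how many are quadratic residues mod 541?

1

(145/541) = -1 → non-residue.
(146/541) = +1 → QR.
(197/541) = -1 → non-residue.
Total quadratic residues among the 3: 1.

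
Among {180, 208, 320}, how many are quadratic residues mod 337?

1

(180/337) = -1 → non-residue.
(208/337) = +1 → QR.
(320/337) = -1 → non-residue.
Total quadratic residues among the 3: 1.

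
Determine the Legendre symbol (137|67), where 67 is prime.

-1

Euler's criterion: (137/67) ≡ 3^33 (mod 67).
3^2 ≡ 9 (mod 67)
3^4 ≡ 14 (mod 67)
3^8 ≡ 62 (mod 67)
3^16 ≡ 25 (mod 67)
3^32 ≡ 22 (mod 67)
3^33 = 3^(32+1) ≡ 66 (mod 67).
Result is 66 ≡ −1, so (137/67) = −1.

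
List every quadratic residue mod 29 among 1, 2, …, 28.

1,4,5,6,7,9,13,16,20,22,23,24,25,28

Square k = 1,…,14 (k and 29−k give the same square):
1²=1, 2²=4, 3²=9, 4²=16, 5²=25, 6²≡7, 7²≡20, 8²≡6, 9²≡23, 10²≡13, 11²≡5, 12²≡28, 13²≡24, 14²≡22 (mod 29).
So the quadratic residues mod 29 are {1, 4, 5, 6, 7, 9, 13, 16, 20, 22, 23, 24, 25, 28}.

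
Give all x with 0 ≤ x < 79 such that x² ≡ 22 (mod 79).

Since 79 ≡ 3 (mod 4), a square root of 22 is 22^((79+1)/4) = 22^20 mod 79.
Repeated squaring: 22^2≡10, 22^4≡21, 22^8≡46, 22^16≡62 (mod 79).
22^20 = 22^(16+4) ≡ 38 (mod 79).
Check: 38² = 1444 ≡ 22 (mod 79). The two roots are 38 and 41.

38, 41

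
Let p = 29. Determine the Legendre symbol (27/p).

Reciprocity: 27 ≡ 3 and 29 ≡ 1 (mod 4), so (27/29) = +(29/27).
Reduce top mod 27: now compute (2/27).
Pull out 2: since 27 ≡ 3 (mod 8), (2/27) = -1.
Reached (1/27) = 1. Collecting the sign flips along the way, the symbol is -1.

-1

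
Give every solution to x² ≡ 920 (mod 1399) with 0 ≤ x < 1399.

Since 1399 ≡ 3 (mod 4), a square root of 920 is 920^((1399+1)/4) = 920^350 mod 1399.
Repeated squaring: 920^2≡5, 920^4≡25, 920^8≡625, 920^16≡304, 920^32≡82, 920^64≡1128, 920^128≡693, 920^256≡392 (mod 1399).
920^350 = 920^(256+64+16+8+4+2) ≡ 1229 (mod 1399).
Check: 1229² = 1510441 ≡ 920 (mod 1399). The two roots are 170 and 1229.

170, 1229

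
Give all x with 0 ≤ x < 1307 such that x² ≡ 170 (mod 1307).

Since 1307 ≡ 3 (mod 4), a square root of 170 is 170^((1307+1)/4) = 170^327 mod 1307.
Repeated squaring: 170^2≡146, 170^4≡404, 170^8≡1148, 170^16≡448, 170^32≡733, 170^64≡112, 170^128≡781, 170^256≡899 (mod 1307).
170^327 = 170^(256+64+4+2+1) ≡ 131 (mod 1307).
Check: 131² = 17161 ≡ 170 (mod 1307). The two roots are 131 and 1176.

131, 1176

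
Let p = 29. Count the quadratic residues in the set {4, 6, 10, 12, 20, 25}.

4

(4/29) = +1 → QR.
(6/29) = +1 → QR.
(10/29) = -1 → non-residue.
(12/29) = -1 → non-residue.
(20/29) = +1 → QR.
(25/29) = +1 → QR.
Total quadratic residues among the 6: 4.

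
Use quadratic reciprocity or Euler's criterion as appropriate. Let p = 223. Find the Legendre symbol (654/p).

First reduce: 654 ≡ 208 (mod 223).
Pull out 2^4: since 223 ≡ 7 (mod 8), (2/223) = +1, so (2/223)^4 = +1.
Reciprocity: 13 ≡ 1 and 223 ≡ 3 (mod 4), so (13/223) = +(223/13).
Reduce top mod 13: now compute (2/13).
Pull out 2: since 13 ≡ 5 (mod 8), (2/13) = -1.
Reached (1/13) = 1. Collecting the sign flips along the way, the symbol is -1.

-1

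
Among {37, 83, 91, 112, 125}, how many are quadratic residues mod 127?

(37/127) = +1 → QR.
(83/127) = -1 → non-residue.
(91/127) = -1 → non-residue.
(112/127) = -1 → non-residue.
(125/127) = -1 → non-residue.
Total quadratic residues among the 5: 1.

1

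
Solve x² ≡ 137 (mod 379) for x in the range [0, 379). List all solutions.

183, 196

Since 379 ≡ 3 (mod 4), a square root of 137 is 137^((379+1)/4) = 137^95 mod 379.
Repeated squaring: 137^2≡198, 137^4≡167, 137^8≡222, 137^16≡14, 137^32≡196, 137^64≡137 (mod 379).
137^95 = 137^(64+16+8+4+2+1) ≡ 196 (mod 379).
Check: 196² = 38416 ≡ 137 (mod 379). The two roots are 183 and 196.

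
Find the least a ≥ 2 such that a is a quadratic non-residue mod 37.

(2/37) = −1, so 2 is the smallest positive non-residue mod 37.

2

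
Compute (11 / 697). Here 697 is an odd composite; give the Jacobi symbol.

Reciprocity: 11 ≡ 3 and 697 ≡ 1 (mod 4), so (11/697) = +(697/11).
Reduce top mod 11: now compute (4/11).
Pull out 2^2: since 11 ≡ 3 (mod 8), (2/11) = -1, so (2/11)^2 = +1.
Reached (1/11) = 1. Collecting the sign flips along the way, the symbol is +1.

1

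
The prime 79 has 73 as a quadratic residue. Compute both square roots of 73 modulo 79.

Since 79 ≡ 3 (mod 4), a square root of 73 is 73^((79+1)/4) = 73^20 mod 79.
Repeated squaring: 73^2≡36, 73^4≡32, 73^8≡76, 73^16≡9 (mod 79).
73^20 = 73^(16+4) ≡ 51 (mod 79).
Check: 51² = 2601 ≡ 73 (mod 79). The two roots are 28 and 51.

28, 51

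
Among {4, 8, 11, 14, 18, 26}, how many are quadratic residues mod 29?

(4/29) = +1 → QR.
(8/29) = -1 → non-residue.
(11/29) = -1 → non-residue.
(14/29) = -1 → non-residue.
(18/29) = -1 → non-residue.
(26/29) = -1 → non-residue.
Total quadratic residues among the 6: 1.

1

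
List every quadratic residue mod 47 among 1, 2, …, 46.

Square k = 1,…,23 (k and 47−k give the same square):
1²=1, 2²=4, 3²=9, 4²=16, 5²=25, 6²=36, 7²≡2, 8²≡17, 9²≡34, 10²≡6, 11²≡27, 12²≡3, 13²≡28, 14²≡8, 15²≡37, 16²≡21, 17²≡7, 18²≡42, 19²≡32, 20²≡24, 21²≡18, 22²≡14, 23²≡12 (mod 47).
So the quadratic residues mod 47 are {1, 2, 3, 4, 6, 7, 8, 9, 12, 14, 16, 17, 18, 21, 24, 25, 27, 28, 32, 34, 36, 37, 42}.

1,2,3,4,6,7,8,9,12,14,16,17,18,21,24,25,27,28,32,34,36,37,42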